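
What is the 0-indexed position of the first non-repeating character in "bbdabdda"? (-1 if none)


Input: bbdabdda
Character frequencies:
  'a': 2
  'b': 3
  'd': 3
Scanning left to right for freq == 1:
  Position 0 ('b'): freq=3, skip
  Position 1 ('b'): freq=3, skip
  Position 2 ('d'): freq=3, skip
  Position 3 ('a'): freq=2, skip
  Position 4 ('b'): freq=3, skip
  Position 5 ('d'): freq=3, skip
  Position 6 ('d'): freq=3, skip
  Position 7 ('a'): freq=2, skip
  No unique character found => answer = -1

-1


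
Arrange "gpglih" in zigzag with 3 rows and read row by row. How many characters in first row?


Zigzag "gpglih" into 3 rows:
Placing characters:
  'g' => row 0
  'p' => row 1
  'g' => row 2
  'l' => row 1
  'i' => row 0
  'h' => row 1
Rows:
  Row 0: "gi"
  Row 1: "plh"
  Row 2: "g"
First row length: 2

2


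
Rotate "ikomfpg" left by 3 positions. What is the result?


Input: "ikomfpg", rotate left by 3
First 3 characters: "iko"
Remaining characters: "mfpg"
Concatenate remaining + first: "mfpg" + "iko" = "mfpgiko"

mfpgiko


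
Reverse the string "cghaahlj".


Input: cghaahlj
Reading characters right to left:
  Position 7: 'j'
  Position 6: 'l'
  Position 5: 'h'
  Position 4: 'a'
  Position 3: 'a'
  Position 2: 'h'
  Position 1: 'g'
  Position 0: 'c'
Reversed: jlhaahgc

jlhaahgc


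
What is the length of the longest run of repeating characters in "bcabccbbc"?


Input: "bcabccbbc"
Scanning for longest run:
  Position 1 ('c'): new char, reset run to 1
  Position 2 ('a'): new char, reset run to 1
  Position 3 ('b'): new char, reset run to 1
  Position 4 ('c'): new char, reset run to 1
  Position 5 ('c'): continues run of 'c', length=2
  Position 6 ('b'): new char, reset run to 1
  Position 7 ('b'): continues run of 'b', length=2
  Position 8 ('c'): new char, reset run to 1
Longest run: 'c' with length 2

2


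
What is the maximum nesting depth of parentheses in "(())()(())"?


Input: "(())()(())"
Tracking depth:
  Position 0 '(': depth becomes 1
  Position 1 '(': depth becomes 2
  Position 2 ')': depth becomes 1
  Position 3 ')': depth becomes 0
  Position 4 '(': depth becomes 1
  Position 5 ')': depth becomes 0
  Position 6 '(': depth becomes 1
  Position 7 '(': depth becomes 2
  Position 8 ')': depth becomes 1
  Position 9 ')': depth becomes 0
Maximum depth reached: 2

2


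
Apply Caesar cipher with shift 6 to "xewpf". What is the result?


Caesar cipher: shift "xewpf" by 6
  'x' (pos 23) + 6 = pos 3 = 'd'
  'e' (pos 4) + 6 = pos 10 = 'k'
  'w' (pos 22) + 6 = pos 2 = 'c'
  'p' (pos 15) + 6 = pos 21 = 'v'
  'f' (pos 5) + 6 = pos 11 = 'l'
Result: dkcvl

dkcvl


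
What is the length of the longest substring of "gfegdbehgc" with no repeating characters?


Input: "gfegdbehgc"
Sliding window (track last position of each char):
  Position 0 ('g'): window [0,0] length 1 -- new best
  Position 1 ('f'): window [0,1] length 2 -- new best
  Position 2 ('e'): window [0,2] length 3 -- new best
  Position 3 ('g'): repeat (last at 0), move window start to 1
  Position 3 ('g'): window [1,3] length 3
  Position 4 ('d'): window [1,4] length 4 -- new best
  Position 5 ('b'): window [1,5] length 5 -- new best
  Position 6 ('e'): repeat (last at 2), move window start to 3
  Position 6 ('e'): window [3,6] length 4
  Position 7 ('h'): window [3,7] length 5
  Position 8 ('g'): repeat (last at 3), move window start to 4
  Position 8 ('g'): window [4,8] length 5
  Position 9 ('c'): window [4,9] length 6 -- new best
Longest substring with no repeats: "dbehgc" with length 6

6


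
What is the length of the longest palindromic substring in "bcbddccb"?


Input: "bcbddccb"
Checking substrings for palindromes:
  [0:3] "bcb" (len 3) => palindrome
  [3:5] "dd" (len 2) => palindrome
  [5:7] "cc" (len 2) => palindrome
Longest palindromic substring: "bcb" with length 3

3


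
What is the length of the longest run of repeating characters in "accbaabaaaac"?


Input: "accbaabaaaac"
Scanning for longest run:
  Position 1 ('c'): new char, reset run to 1
  Position 2 ('c'): continues run of 'c', length=2
  Position 3 ('b'): new char, reset run to 1
  Position 4 ('a'): new char, reset run to 1
  Position 5 ('a'): continues run of 'a', length=2
  Position 6 ('b'): new char, reset run to 1
  Position 7 ('a'): new char, reset run to 1
  Position 8 ('a'): continues run of 'a', length=2
  Position 9 ('a'): continues run of 'a', length=3
  Position 10 ('a'): continues run of 'a', length=4
  Position 11 ('c'): new char, reset run to 1
Longest run: 'a' with length 4

4


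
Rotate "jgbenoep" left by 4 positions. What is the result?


Input: "jgbenoep", rotate left by 4
First 4 characters: "jgbe"
Remaining characters: "noep"
Concatenate remaining + first: "noep" + "jgbe" = "noepjgbe"

noepjgbe


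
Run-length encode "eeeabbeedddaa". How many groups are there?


Input: eeeabbeedddaa
Scanning for consecutive runs:
  Group 1: 'e' x 3 (positions 0-2)
  Group 2: 'a' x 1 (positions 3-3)
  Group 3: 'b' x 2 (positions 4-5)
  Group 4: 'e' x 2 (positions 6-7)
  Group 5: 'd' x 3 (positions 8-10)
  Group 6: 'a' x 2 (positions 11-12)
Total groups: 6

6


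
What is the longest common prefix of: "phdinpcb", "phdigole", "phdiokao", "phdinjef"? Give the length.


Words: phdinpcb, phdigole, phdiokao, phdinjef
  Position 0: all 'p' => match
  Position 1: all 'h' => match
  Position 2: all 'd' => match
  Position 3: all 'i' => match
  Position 4: ('n', 'g', 'o', 'n') => mismatch, stop
LCP = "phdi" (length 4)

4


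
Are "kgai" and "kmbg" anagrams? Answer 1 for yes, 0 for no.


Strings: "kgai", "kmbg"
Sorted first:  agik
Sorted second: bgkm
Differ at position 0: 'a' vs 'b' => not anagrams

0


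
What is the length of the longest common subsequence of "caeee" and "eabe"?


LCS of "caeee" and "eabe"
DP table:
           e    a    b    e
      0    0    0    0    0
  c   0    0    0    0    0
  a   0    0    1    1    1
  e   0    1    1    1    2
  e   0    1    1    1    2
  e   0    1    1    1    2
LCS length = dp[5][4] = 2

2


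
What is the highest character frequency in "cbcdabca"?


Input: cbcdabca
Character counts:
  'a': 2
  'b': 2
  'c': 3
  'd': 1
Maximum frequency: 3

3


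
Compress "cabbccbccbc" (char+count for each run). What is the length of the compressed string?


Input: cabbccbccbc
Runs:
  'c' x 1 => "c1"
  'a' x 1 => "a1"
  'b' x 2 => "b2"
  'c' x 2 => "c2"
  'b' x 1 => "b1"
  'c' x 2 => "c2"
  'b' x 1 => "b1"
  'c' x 1 => "c1"
Compressed: "c1a1b2c2b1c2b1c1"
Compressed length: 16

16


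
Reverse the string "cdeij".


Input: cdeij
Reading characters right to left:
  Position 4: 'j'
  Position 3: 'i'
  Position 2: 'e'
  Position 1: 'd'
  Position 0: 'c'
Reversed: jiedc

jiedc


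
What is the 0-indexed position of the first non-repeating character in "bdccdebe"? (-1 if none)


Input: bdccdebe
Character frequencies:
  'b': 2
  'c': 2
  'd': 2
  'e': 2
Scanning left to right for freq == 1:
  Position 0 ('b'): freq=2, skip
  Position 1 ('d'): freq=2, skip
  Position 2 ('c'): freq=2, skip
  Position 3 ('c'): freq=2, skip
  Position 4 ('d'): freq=2, skip
  Position 5 ('e'): freq=2, skip
  Position 6 ('b'): freq=2, skip
  Position 7 ('e'): freq=2, skip
  No unique character found => answer = -1

-1


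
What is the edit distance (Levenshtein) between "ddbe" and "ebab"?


Computing edit distance: "ddbe" -> "ebab"
DP table:
           e    b    a    b
      0    1    2    3    4
  d   1    1    2    3    4
  d   2    2    2    3    4
  b   3    3    2    3    3
  e   4    3    3    3    4
Edit distance = dp[4][4] = 4

4


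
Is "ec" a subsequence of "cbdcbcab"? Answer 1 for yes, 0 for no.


Check if "ec" is a subsequence of "cbdcbcab"
Greedy scan:
  Position 0 ('c'): no match needed
  Position 1 ('b'): no match needed
  Position 2 ('d'): no match needed
  Position 3 ('c'): no match needed
  Position 4 ('b'): no match needed
  Position 5 ('c'): no match needed
  Position 6 ('a'): no match needed
  Position 7 ('b'): no match needed
Only matched 0/2 characters => not a subsequence

0


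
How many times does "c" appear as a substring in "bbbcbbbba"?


Searching for "c" in "bbbcbbbba"
Scanning each position:
  Position 0: "b" => no
  Position 1: "b" => no
  Position 2: "b" => no
  Position 3: "c" => MATCH
  Position 4: "b" => no
  Position 5: "b" => no
  Position 6: "b" => no
  Position 7: "b" => no
  Position 8: "a" => no
Total occurrences: 1

1


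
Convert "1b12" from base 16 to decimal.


Input: "1b12" in base 16
Positional expansion:
  Digit '1' (value 1) x 16^3 = 4096
  Digit 'b' (value 11) x 16^2 = 2816
  Digit '1' (value 1) x 16^1 = 16
  Digit '2' (value 2) x 16^0 = 2
Sum = 6930

6930


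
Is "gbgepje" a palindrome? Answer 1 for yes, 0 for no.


Input: gbgepje
Reversed: ejpegbg
  Compare pos 0 ('g') with pos 6 ('e'): MISMATCH
  Compare pos 1 ('b') with pos 5 ('j'): MISMATCH
  Compare pos 2 ('g') with pos 4 ('p'): MISMATCH
Result: not a palindrome

0


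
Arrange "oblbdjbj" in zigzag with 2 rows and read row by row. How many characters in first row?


Zigzag "oblbdjbj" into 2 rows:
Placing characters:
  'o' => row 0
  'b' => row 1
  'l' => row 0
  'b' => row 1
  'd' => row 0
  'j' => row 1
  'b' => row 0
  'j' => row 1
Rows:
  Row 0: "oldb"
  Row 1: "bbjj"
First row length: 4

4


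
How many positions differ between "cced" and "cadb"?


Comparing "cced" and "cadb" position by position:
  Position 0: 'c' vs 'c' => same
  Position 1: 'c' vs 'a' => DIFFER
  Position 2: 'e' vs 'd' => DIFFER
  Position 3: 'd' vs 'b' => DIFFER
Positions that differ: 3

3


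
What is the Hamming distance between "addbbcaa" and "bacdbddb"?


Comparing "addbbcaa" and "bacdbddb" position by position:
  Position 0: 'a' vs 'b' => differ
  Position 1: 'd' vs 'a' => differ
  Position 2: 'd' vs 'c' => differ
  Position 3: 'b' vs 'd' => differ
  Position 4: 'b' vs 'b' => same
  Position 5: 'c' vs 'd' => differ
  Position 6: 'a' vs 'd' => differ
  Position 7: 'a' vs 'b' => differ
Total differences (Hamming distance): 7

7


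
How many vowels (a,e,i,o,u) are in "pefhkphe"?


Input: pefhkphe
Checking each character:
  'p' at position 0: consonant
  'e' at position 1: vowel (running total: 1)
  'f' at position 2: consonant
  'h' at position 3: consonant
  'k' at position 4: consonant
  'p' at position 5: consonant
  'h' at position 6: consonant
  'e' at position 7: vowel (running total: 2)
Total vowels: 2

2


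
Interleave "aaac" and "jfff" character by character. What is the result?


Interleaving "aaac" and "jfff":
  Position 0: 'a' from first, 'j' from second => "aj"
  Position 1: 'a' from first, 'f' from second => "af"
  Position 2: 'a' from first, 'f' from second => "af"
  Position 3: 'c' from first, 'f' from second => "cf"
Result: ajafafcf

ajafafcf


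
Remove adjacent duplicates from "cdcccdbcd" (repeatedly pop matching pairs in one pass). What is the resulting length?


Input: cdcccdbcd
Stack-based adjacent duplicate removal:
  Read 'c': push. Stack: c
  Read 'd': push. Stack: cd
  Read 'c': push. Stack: cdc
  Read 'c': matches stack top 'c' => pop. Stack: cd
  Read 'c': push. Stack: cdc
  Read 'd': push. Stack: cdcd
  Read 'b': push. Stack: cdcdb
  Read 'c': push. Stack: cdcdbc
  Read 'd': push. Stack: cdcdbcd
Final stack: "cdcdbcd" (length 7)

7


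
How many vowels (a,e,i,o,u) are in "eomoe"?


Input: eomoe
Checking each character:
  'e' at position 0: vowel (running total: 1)
  'o' at position 1: vowel (running total: 2)
  'm' at position 2: consonant
  'o' at position 3: vowel (running total: 3)
  'e' at position 4: vowel (running total: 4)
Total vowels: 4

4


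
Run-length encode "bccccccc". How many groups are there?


Input: bccccccc
Scanning for consecutive runs:
  Group 1: 'b' x 1 (positions 0-0)
  Group 2: 'c' x 7 (positions 1-7)
Total groups: 2

2


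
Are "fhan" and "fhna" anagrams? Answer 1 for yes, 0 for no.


Strings: "fhan", "fhna"
Sorted first:  afhn
Sorted second: afhn
Sorted forms match => anagrams

1


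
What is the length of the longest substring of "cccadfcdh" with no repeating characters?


Input: "cccadfcdh"
Sliding window (track last position of each char):
  Position 0 ('c'): window [0,0] length 1 -- new best
  Position 1 ('c'): repeat (last at 0), move window start to 1
  Position 1 ('c'): window [1,1] length 1
  Position 2 ('c'): repeat (last at 1), move window start to 2
  Position 2 ('c'): window [2,2] length 1
  Position 3 ('a'): window [2,3] length 2 -- new best
  Position 4 ('d'): window [2,4] length 3 -- new best
  Position 5 ('f'): window [2,5] length 4 -- new best
  Position 6 ('c'): repeat (last at 2), move window start to 3
  Position 6 ('c'): window [3,6] length 4
  Position 7 ('d'): repeat (last at 4), move window start to 5
  Position 7 ('d'): window [5,7] length 3
  Position 8 ('h'): window [5,8] length 4
Longest substring with no repeats: "cadf" with length 4

4


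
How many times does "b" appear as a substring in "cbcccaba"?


Searching for "b" in "cbcccaba"
Scanning each position:
  Position 0: "c" => no
  Position 1: "b" => MATCH
  Position 2: "c" => no
  Position 3: "c" => no
  Position 4: "c" => no
  Position 5: "a" => no
  Position 6: "b" => MATCH
  Position 7: "a" => no
Total occurrences: 2

2


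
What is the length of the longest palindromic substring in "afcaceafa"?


Input: "afcaceafa"
Checking substrings for palindromes:
  [2:5] "cac" (len 3) => palindrome
  [6:9] "afa" (len 3) => palindrome
Longest palindromic substring: "cac" with length 3

3


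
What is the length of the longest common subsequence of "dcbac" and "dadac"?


LCS of "dcbac" and "dadac"
DP table:
           d    a    d    a    c
      0    0    0    0    0    0
  d   0    1    1    1    1    1
  c   0    1    1    1    1    2
  b   0    1    1    1    1    2
  a   0    1    2    2    2    2
  c   0    1    2    2    2    3
LCS length = dp[5][5] = 3

3


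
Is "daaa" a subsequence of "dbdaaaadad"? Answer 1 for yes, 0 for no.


Check if "daaa" is a subsequence of "dbdaaaadad"
Greedy scan:
  Position 0 ('d'): matches sub[0] = 'd'
  Position 1 ('b'): no match needed
  Position 2 ('d'): no match needed
  Position 3 ('a'): matches sub[1] = 'a'
  Position 4 ('a'): matches sub[2] = 'a'
  Position 5 ('a'): matches sub[3] = 'a'
  Position 6 ('a'): no match needed
  Position 7 ('d'): no match needed
  Position 8 ('a'): no match needed
  Position 9 ('d'): no match needed
All 4 characters matched => is a subsequence

1


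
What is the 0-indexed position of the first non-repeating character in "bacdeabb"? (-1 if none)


Input: bacdeabb
Character frequencies:
  'a': 2
  'b': 3
  'c': 1
  'd': 1
  'e': 1
Scanning left to right for freq == 1:
  Position 0 ('b'): freq=3, skip
  Position 1 ('a'): freq=2, skip
  Position 2 ('c'): unique! => answer = 2

2


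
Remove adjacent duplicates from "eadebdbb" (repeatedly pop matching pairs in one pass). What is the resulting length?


Input: eadebdbb
Stack-based adjacent duplicate removal:
  Read 'e': push. Stack: e
  Read 'a': push. Stack: ea
  Read 'd': push. Stack: ead
  Read 'e': push. Stack: eade
  Read 'b': push. Stack: eadeb
  Read 'd': push. Stack: eadebd
  Read 'b': push. Stack: eadebdb
  Read 'b': matches stack top 'b' => pop. Stack: eadebd
Final stack: "eadebd" (length 6)

6


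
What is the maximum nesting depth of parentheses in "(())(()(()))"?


Input: "(())(()(()))"
Tracking depth:
  Position 0 '(': depth becomes 1
  Position 1 '(': depth becomes 2
  Position 2 ')': depth becomes 1
  Position 3 ')': depth becomes 0
  Position 4 '(': depth becomes 1
  Position 5 '(': depth becomes 2
  Position 6 ')': depth becomes 1
  Position 7 '(': depth becomes 2
  Position 8 '(': depth becomes 3
  Position 9 ')': depth becomes 2
  Position 10 ')': depth becomes 1
  Position 11 ')': depth becomes 0
Maximum depth reached: 3

3


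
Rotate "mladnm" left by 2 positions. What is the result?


Input: "mladnm", rotate left by 2
First 2 characters: "ml"
Remaining characters: "adnm"
Concatenate remaining + first: "adnm" + "ml" = "adnmml"

adnmml


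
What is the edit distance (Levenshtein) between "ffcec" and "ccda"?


Computing edit distance: "ffcec" -> "ccda"
DP table:
           c    c    d    a
      0    1    2    3    4
  f   1    1    2    3    4
  f   2    2    2    3    4
  c   3    2    2    3    4
  e   4    3    3    3    4
  c   5    4    3    4    4
Edit distance = dp[5][4] = 4

4


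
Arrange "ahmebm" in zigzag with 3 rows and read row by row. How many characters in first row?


Zigzag "ahmebm" into 3 rows:
Placing characters:
  'a' => row 0
  'h' => row 1
  'm' => row 2
  'e' => row 1
  'b' => row 0
  'm' => row 1
Rows:
  Row 0: "ab"
  Row 1: "hem"
  Row 2: "m"
First row length: 2

2


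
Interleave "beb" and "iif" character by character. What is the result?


Interleaving "beb" and "iif":
  Position 0: 'b' from first, 'i' from second => "bi"
  Position 1: 'e' from first, 'i' from second => "ei"
  Position 2: 'b' from first, 'f' from second => "bf"
Result: bieibf

bieibf


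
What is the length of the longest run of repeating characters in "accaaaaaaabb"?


Input: "accaaaaaaabb"
Scanning for longest run:
  Position 1 ('c'): new char, reset run to 1
  Position 2 ('c'): continues run of 'c', length=2
  Position 3 ('a'): new char, reset run to 1
  Position 4 ('a'): continues run of 'a', length=2
  Position 5 ('a'): continues run of 'a', length=3
  Position 6 ('a'): continues run of 'a', length=4
  Position 7 ('a'): continues run of 'a', length=5
  Position 8 ('a'): continues run of 'a', length=6
  Position 9 ('a'): continues run of 'a', length=7
  Position 10 ('b'): new char, reset run to 1
  Position 11 ('b'): continues run of 'b', length=2
Longest run: 'a' with length 7

7


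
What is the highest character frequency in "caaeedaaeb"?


Input: caaeedaaeb
Character counts:
  'a': 4
  'b': 1
  'c': 1
  'd': 1
  'e': 3
Maximum frequency: 4

4


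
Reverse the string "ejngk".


Input: ejngk
Reading characters right to left:
  Position 4: 'k'
  Position 3: 'g'
  Position 2: 'n'
  Position 1: 'j'
  Position 0: 'e'
Reversed: kgnje

kgnje


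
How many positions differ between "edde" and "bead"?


Comparing "edde" and "bead" position by position:
  Position 0: 'e' vs 'b' => DIFFER
  Position 1: 'd' vs 'e' => DIFFER
  Position 2: 'd' vs 'a' => DIFFER
  Position 3: 'e' vs 'd' => DIFFER
Positions that differ: 4

4


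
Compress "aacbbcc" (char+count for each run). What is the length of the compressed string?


Input: aacbbcc
Runs:
  'a' x 2 => "a2"
  'c' x 1 => "c1"
  'b' x 2 => "b2"
  'c' x 2 => "c2"
Compressed: "a2c1b2c2"
Compressed length: 8

8


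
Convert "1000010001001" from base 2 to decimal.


Input: "1000010001001" in base 2
Positional expansion:
  Digit '1' (value 1) x 2^12 = 4096
  Digit '0' (value 0) x 2^11 = 0
  Digit '0' (value 0) x 2^10 = 0
  Digit '0' (value 0) x 2^9 = 0
  Digit '0' (value 0) x 2^8 = 0
  Digit '1' (value 1) x 2^7 = 128
  Digit '0' (value 0) x 2^6 = 0
  Digit '0' (value 0) x 2^5 = 0
  Digit '0' (value 0) x 2^4 = 0
  Digit '1' (value 1) x 2^3 = 8
  Digit '0' (value 0) x 2^2 = 0
  Digit '0' (value 0) x 2^1 = 0
  Digit '1' (value 1) x 2^0 = 1
Sum = 4233

4233


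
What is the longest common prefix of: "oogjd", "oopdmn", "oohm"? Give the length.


Words: oogjd, oopdmn, oohm
  Position 0: all 'o' => match
  Position 1: all 'o' => match
  Position 2: ('g', 'p', 'h') => mismatch, stop
LCP = "oo" (length 2)

2


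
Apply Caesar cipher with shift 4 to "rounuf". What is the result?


Caesar cipher: shift "rounuf" by 4
  'r' (pos 17) + 4 = pos 21 = 'v'
  'o' (pos 14) + 4 = pos 18 = 's'
  'u' (pos 20) + 4 = pos 24 = 'y'
  'n' (pos 13) + 4 = pos 17 = 'r'
  'u' (pos 20) + 4 = pos 24 = 'y'
  'f' (pos 5) + 4 = pos 9 = 'j'
Result: vsyryj

vsyryj


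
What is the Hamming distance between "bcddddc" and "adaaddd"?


Comparing "bcddddc" and "adaaddd" position by position:
  Position 0: 'b' vs 'a' => differ
  Position 1: 'c' vs 'd' => differ
  Position 2: 'd' vs 'a' => differ
  Position 3: 'd' vs 'a' => differ
  Position 4: 'd' vs 'd' => same
  Position 5: 'd' vs 'd' => same
  Position 6: 'c' vs 'd' => differ
Total differences (Hamming distance): 5

5


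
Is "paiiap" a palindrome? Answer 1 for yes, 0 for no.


Input: paiiap
Reversed: paiiap
  Compare pos 0 ('p') with pos 5 ('p'): match
  Compare pos 1 ('a') with pos 4 ('a'): match
  Compare pos 2 ('i') with pos 3 ('i'): match
Result: palindrome

1


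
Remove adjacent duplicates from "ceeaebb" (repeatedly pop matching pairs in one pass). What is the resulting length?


Input: ceeaebb
Stack-based adjacent duplicate removal:
  Read 'c': push. Stack: c
  Read 'e': push. Stack: ce
  Read 'e': matches stack top 'e' => pop. Stack: c
  Read 'a': push. Stack: ca
  Read 'e': push. Stack: cae
  Read 'b': push. Stack: caeb
  Read 'b': matches stack top 'b' => pop. Stack: cae
Final stack: "cae" (length 3)

3


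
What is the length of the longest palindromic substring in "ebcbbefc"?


Input: "ebcbbefc"
Checking substrings for palindromes:
  [1:4] "bcb" (len 3) => palindrome
  [3:5] "bb" (len 2) => palindrome
Longest palindromic substring: "bcb" with length 3

3


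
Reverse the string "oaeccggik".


Input: oaeccggik
Reading characters right to left:
  Position 8: 'k'
  Position 7: 'i'
  Position 6: 'g'
  Position 5: 'g'
  Position 4: 'c'
  Position 3: 'c'
  Position 2: 'e'
  Position 1: 'a'
  Position 0: 'o'
Reversed: kiggcceao

kiggcceao


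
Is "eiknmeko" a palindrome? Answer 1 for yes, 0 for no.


Input: eiknmeko
Reversed: okemnkie
  Compare pos 0 ('e') with pos 7 ('o'): MISMATCH
  Compare pos 1 ('i') with pos 6 ('k'): MISMATCH
  Compare pos 2 ('k') with pos 5 ('e'): MISMATCH
  Compare pos 3 ('n') with pos 4 ('m'): MISMATCH
Result: not a palindrome

0


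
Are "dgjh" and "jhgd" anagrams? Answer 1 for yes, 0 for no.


Strings: "dgjh", "jhgd"
Sorted first:  dghj
Sorted second: dghj
Sorted forms match => anagrams

1


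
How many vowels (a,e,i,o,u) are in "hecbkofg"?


Input: hecbkofg
Checking each character:
  'h' at position 0: consonant
  'e' at position 1: vowel (running total: 1)
  'c' at position 2: consonant
  'b' at position 3: consonant
  'k' at position 4: consonant
  'o' at position 5: vowel (running total: 2)
  'f' at position 6: consonant
  'g' at position 7: consonant
Total vowels: 2

2


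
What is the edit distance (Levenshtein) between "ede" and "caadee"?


Computing edit distance: "ede" -> "caadee"
DP table:
           c    a    a    d    e    e
      0    1    2    3    4    5    6
  e   1    1    2    3    4    4    5
  d   2    2    2    3    3    4    5
  e   3    3    3    3    4    3    4
Edit distance = dp[3][6] = 4

4


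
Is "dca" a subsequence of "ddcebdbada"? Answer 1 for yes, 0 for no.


Check if "dca" is a subsequence of "ddcebdbada"
Greedy scan:
  Position 0 ('d'): matches sub[0] = 'd'
  Position 1 ('d'): no match needed
  Position 2 ('c'): matches sub[1] = 'c'
  Position 3 ('e'): no match needed
  Position 4 ('b'): no match needed
  Position 5 ('d'): no match needed
  Position 6 ('b'): no match needed
  Position 7 ('a'): matches sub[2] = 'a'
  Position 8 ('d'): no match needed
  Position 9 ('a'): no match needed
All 3 characters matched => is a subsequence

1


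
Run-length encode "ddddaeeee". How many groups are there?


Input: ddddaeeee
Scanning for consecutive runs:
  Group 1: 'd' x 4 (positions 0-3)
  Group 2: 'a' x 1 (positions 4-4)
  Group 3: 'e' x 4 (positions 5-8)
Total groups: 3

3


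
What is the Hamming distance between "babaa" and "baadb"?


Comparing "babaa" and "baadb" position by position:
  Position 0: 'b' vs 'b' => same
  Position 1: 'a' vs 'a' => same
  Position 2: 'b' vs 'a' => differ
  Position 3: 'a' vs 'd' => differ
  Position 4: 'a' vs 'b' => differ
Total differences (Hamming distance): 3

3


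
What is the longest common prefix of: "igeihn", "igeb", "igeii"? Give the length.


Words: igeihn, igeb, igeii
  Position 0: all 'i' => match
  Position 1: all 'g' => match
  Position 2: all 'e' => match
  Position 3: ('i', 'b', 'i') => mismatch, stop
LCP = "ige" (length 3)

3


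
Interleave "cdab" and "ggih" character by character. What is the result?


Interleaving "cdab" and "ggih":
  Position 0: 'c' from first, 'g' from second => "cg"
  Position 1: 'd' from first, 'g' from second => "dg"
  Position 2: 'a' from first, 'i' from second => "ai"
  Position 3: 'b' from first, 'h' from second => "bh"
Result: cgdgaibh

cgdgaibh


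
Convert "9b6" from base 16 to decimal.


Input: "9b6" in base 16
Positional expansion:
  Digit '9' (value 9) x 16^2 = 2304
  Digit 'b' (value 11) x 16^1 = 176
  Digit '6' (value 6) x 16^0 = 6
Sum = 2486

2486


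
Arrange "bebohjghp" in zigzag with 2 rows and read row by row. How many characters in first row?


Zigzag "bebohjghp" into 2 rows:
Placing characters:
  'b' => row 0
  'e' => row 1
  'b' => row 0
  'o' => row 1
  'h' => row 0
  'j' => row 1
  'g' => row 0
  'h' => row 1
  'p' => row 0
Rows:
  Row 0: "bbhgp"
  Row 1: "eojh"
First row length: 5

5


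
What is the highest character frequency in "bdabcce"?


Input: bdabcce
Character counts:
  'a': 1
  'b': 2
  'c': 2
  'd': 1
  'e': 1
Maximum frequency: 2

2


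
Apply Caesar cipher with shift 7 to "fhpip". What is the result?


Caesar cipher: shift "fhpip" by 7
  'f' (pos 5) + 7 = pos 12 = 'm'
  'h' (pos 7) + 7 = pos 14 = 'o'
  'p' (pos 15) + 7 = pos 22 = 'w'
  'i' (pos 8) + 7 = pos 15 = 'p'
  'p' (pos 15) + 7 = pos 22 = 'w'
Result: mowpw

mowpw


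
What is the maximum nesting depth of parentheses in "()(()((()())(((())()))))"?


Input: "()(()((()())(((())()))))"
Tracking depth:
  Position 0 '(': depth becomes 1
  Position 1 ')': depth becomes 0
  Position 2 '(': depth becomes 1
  Position 3 '(': depth becomes 2
  Position 4 ')': depth becomes 1
  Position 5 '(': depth becomes 2
  Position 6 '(': depth becomes 3
  Position 7 '(': depth becomes 4
  Position 8 ')': depth becomes 3
  Position 9 '(': depth becomes 4
  Position 10 ')': depth becomes 3
  Position 11 ')': depth becomes 2
  Position 12 '(': depth becomes 3
  Position 13 '(': depth becomes 4
  Position 14 '(': depth becomes 5
  Position 15 '(': depth becomes 6
  Position 16 ')': depth becomes 5
  Position 17 ')': depth becomes 4
  Position 18 '(': depth becomes 5
  Position 19 ')': depth becomes 4
  Position 20 ')': depth becomes 3
  Position 21 ')': depth becomes 2
  Position 22 ')': depth becomes 1
  Position 23 ')': depth becomes 0
Maximum depth reached: 6

6


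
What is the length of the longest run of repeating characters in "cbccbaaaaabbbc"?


Input: "cbccbaaaaabbbc"
Scanning for longest run:
  Position 1 ('b'): new char, reset run to 1
  Position 2 ('c'): new char, reset run to 1
  Position 3 ('c'): continues run of 'c', length=2
  Position 4 ('b'): new char, reset run to 1
  Position 5 ('a'): new char, reset run to 1
  Position 6 ('a'): continues run of 'a', length=2
  Position 7 ('a'): continues run of 'a', length=3
  Position 8 ('a'): continues run of 'a', length=4
  Position 9 ('a'): continues run of 'a', length=5
  Position 10 ('b'): new char, reset run to 1
  Position 11 ('b'): continues run of 'b', length=2
  Position 12 ('b'): continues run of 'b', length=3
  Position 13 ('c'): new char, reset run to 1
Longest run: 'a' with length 5

5


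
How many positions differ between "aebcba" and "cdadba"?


Comparing "aebcba" and "cdadba" position by position:
  Position 0: 'a' vs 'c' => DIFFER
  Position 1: 'e' vs 'd' => DIFFER
  Position 2: 'b' vs 'a' => DIFFER
  Position 3: 'c' vs 'd' => DIFFER
  Position 4: 'b' vs 'b' => same
  Position 5: 'a' vs 'a' => same
Positions that differ: 4

4


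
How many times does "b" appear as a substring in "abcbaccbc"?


Searching for "b" in "abcbaccbc"
Scanning each position:
  Position 0: "a" => no
  Position 1: "b" => MATCH
  Position 2: "c" => no
  Position 3: "b" => MATCH
  Position 4: "a" => no
  Position 5: "c" => no
  Position 6: "c" => no
  Position 7: "b" => MATCH
  Position 8: "c" => no
Total occurrences: 3

3


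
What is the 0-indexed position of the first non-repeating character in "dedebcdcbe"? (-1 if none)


Input: dedebcdcbe
Character frequencies:
  'b': 2
  'c': 2
  'd': 3
  'e': 3
Scanning left to right for freq == 1:
  Position 0 ('d'): freq=3, skip
  Position 1 ('e'): freq=3, skip
  Position 2 ('d'): freq=3, skip
  Position 3 ('e'): freq=3, skip
  Position 4 ('b'): freq=2, skip
  Position 5 ('c'): freq=2, skip
  Position 6 ('d'): freq=3, skip
  Position 7 ('c'): freq=2, skip
  Position 8 ('b'): freq=2, skip
  Position 9 ('e'): freq=3, skip
  No unique character found => answer = -1

-1


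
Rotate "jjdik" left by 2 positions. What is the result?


Input: "jjdik", rotate left by 2
First 2 characters: "jj"
Remaining characters: "dik"
Concatenate remaining + first: "dik" + "jj" = "dikjj"

dikjj


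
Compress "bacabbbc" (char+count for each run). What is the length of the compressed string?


Input: bacabbbc
Runs:
  'b' x 1 => "b1"
  'a' x 1 => "a1"
  'c' x 1 => "c1"
  'a' x 1 => "a1"
  'b' x 3 => "b3"
  'c' x 1 => "c1"
Compressed: "b1a1c1a1b3c1"
Compressed length: 12

12


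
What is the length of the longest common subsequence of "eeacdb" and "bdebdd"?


LCS of "eeacdb" and "bdebdd"
DP table:
           b    d    e    b    d    d
      0    0    0    0    0    0    0
  e   0    0    0    1    1    1    1
  e   0    0    0    1    1    1    1
  a   0    0    0    1    1    1    1
  c   0    0    0    1    1    1    1
  d   0    0    1    1    1    2    2
  b   0    1    1    1    2    2    2
LCS length = dp[6][6] = 2

2


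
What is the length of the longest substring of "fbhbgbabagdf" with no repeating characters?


Input: "fbhbgbabagdf"
Sliding window (track last position of each char):
  Position 0 ('f'): window [0,0] length 1 -- new best
  Position 1 ('b'): window [0,1] length 2 -- new best
  Position 2 ('h'): window [0,2] length 3 -- new best
  Position 3 ('b'): repeat (last at 1), move window start to 2
  Position 3 ('b'): window [2,3] length 2
  Position 4 ('g'): window [2,4] length 3
  Position 5 ('b'): repeat (last at 3), move window start to 4
  Position 5 ('b'): window [4,5] length 2
  Position 6 ('a'): window [4,6] length 3
  Position 7 ('b'): repeat (last at 5), move window start to 6
  Position 7 ('b'): window [6,7] length 2
  Position 8 ('a'): repeat (last at 6), move window start to 7
  Position 8 ('a'): window [7,8] length 2
  Position 9 ('g'): window [7,9] length 3
  Position 10 ('d'): window [7,10] length 4 -- new best
  Position 11 ('f'): window [7,11] length 5 -- new best
Longest substring with no repeats: "bagdf" with length 5

5


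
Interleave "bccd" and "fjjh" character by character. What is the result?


Interleaving "bccd" and "fjjh":
  Position 0: 'b' from first, 'f' from second => "bf"
  Position 1: 'c' from first, 'j' from second => "cj"
  Position 2: 'c' from first, 'j' from second => "cj"
  Position 3: 'd' from first, 'h' from second => "dh"
Result: bfcjcjdh

bfcjcjdh


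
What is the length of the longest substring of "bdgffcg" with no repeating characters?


Input: "bdgffcg"
Sliding window (track last position of each char):
  Position 0 ('b'): window [0,0] length 1 -- new best
  Position 1 ('d'): window [0,1] length 2 -- new best
  Position 2 ('g'): window [0,2] length 3 -- new best
  Position 3 ('f'): window [0,3] length 4 -- new best
  Position 4 ('f'): repeat (last at 3), move window start to 4
  Position 4 ('f'): window [4,4] length 1
  Position 5 ('c'): window [4,5] length 2
  Position 6 ('g'): window [4,6] length 3
Longest substring with no repeats: "bdgf" with length 4

4


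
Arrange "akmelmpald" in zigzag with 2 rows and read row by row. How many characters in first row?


Zigzag "akmelmpald" into 2 rows:
Placing characters:
  'a' => row 0
  'k' => row 1
  'm' => row 0
  'e' => row 1
  'l' => row 0
  'm' => row 1
  'p' => row 0
  'a' => row 1
  'l' => row 0
  'd' => row 1
Rows:
  Row 0: "amlpl"
  Row 1: "kemad"
First row length: 5

5


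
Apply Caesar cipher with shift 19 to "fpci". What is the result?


Caesar cipher: shift "fpci" by 19
  'f' (pos 5) + 19 = pos 24 = 'y'
  'p' (pos 15) + 19 = pos 8 = 'i'
  'c' (pos 2) + 19 = pos 21 = 'v'
  'i' (pos 8) + 19 = pos 1 = 'b'
Result: yivb

yivb


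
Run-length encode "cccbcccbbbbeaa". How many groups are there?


Input: cccbcccbbbbeaa
Scanning for consecutive runs:
  Group 1: 'c' x 3 (positions 0-2)
  Group 2: 'b' x 1 (positions 3-3)
  Group 3: 'c' x 3 (positions 4-6)
  Group 4: 'b' x 4 (positions 7-10)
  Group 5: 'e' x 1 (positions 11-11)
  Group 6: 'a' x 2 (positions 12-13)
Total groups: 6

6


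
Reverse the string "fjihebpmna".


Input: fjihebpmna
Reading characters right to left:
  Position 9: 'a'
  Position 8: 'n'
  Position 7: 'm'
  Position 6: 'p'
  Position 5: 'b'
  Position 4: 'e'
  Position 3: 'h'
  Position 2: 'i'
  Position 1: 'j'
  Position 0: 'f'
Reversed: anmpbehijf

anmpbehijf


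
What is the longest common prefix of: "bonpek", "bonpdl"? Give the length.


Words: bonpek, bonpdl
  Position 0: all 'b' => match
  Position 1: all 'o' => match
  Position 2: all 'n' => match
  Position 3: all 'p' => match
  Position 4: ('e', 'd') => mismatch, stop
LCP = "bonp" (length 4)

4


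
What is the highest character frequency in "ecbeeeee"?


Input: ecbeeeee
Character counts:
  'b': 1
  'c': 1
  'e': 6
Maximum frequency: 6

6


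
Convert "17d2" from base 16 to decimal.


Input: "17d2" in base 16
Positional expansion:
  Digit '1' (value 1) x 16^3 = 4096
  Digit '7' (value 7) x 16^2 = 1792
  Digit 'd' (value 13) x 16^1 = 208
  Digit '2' (value 2) x 16^0 = 2
Sum = 6098

6098


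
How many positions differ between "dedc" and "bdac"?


Comparing "dedc" and "bdac" position by position:
  Position 0: 'd' vs 'b' => DIFFER
  Position 1: 'e' vs 'd' => DIFFER
  Position 2: 'd' vs 'a' => DIFFER
  Position 3: 'c' vs 'c' => same
Positions that differ: 3

3


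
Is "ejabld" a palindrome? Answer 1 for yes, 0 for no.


Input: ejabld
Reversed: dlbaje
  Compare pos 0 ('e') with pos 5 ('d'): MISMATCH
  Compare pos 1 ('j') with pos 4 ('l'): MISMATCH
  Compare pos 2 ('a') with pos 3 ('b'): MISMATCH
Result: not a palindrome

0


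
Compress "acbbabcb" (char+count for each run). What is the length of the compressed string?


Input: acbbabcb
Runs:
  'a' x 1 => "a1"
  'c' x 1 => "c1"
  'b' x 2 => "b2"
  'a' x 1 => "a1"
  'b' x 1 => "b1"
  'c' x 1 => "c1"
  'b' x 1 => "b1"
Compressed: "a1c1b2a1b1c1b1"
Compressed length: 14

14


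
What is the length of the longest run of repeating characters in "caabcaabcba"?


Input: "caabcaabcba"
Scanning for longest run:
  Position 1 ('a'): new char, reset run to 1
  Position 2 ('a'): continues run of 'a', length=2
  Position 3 ('b'): new char, reset run to 1
  Position 4 ('c'): new char, reset run to 1
  Position 5 ('a'): new char, reset run to 1
  Position 6 ('a'): continues run of 'a', length=2
  Position 7 ('b'): new char, reset run to 1
  Position 8 ('c'): new char, reset run to 1
  Position 9 ('b'): new char, reset run to 1
  Position 10 ('a'): new char, reset run to 1
Longest run: 'a' with length 2

2


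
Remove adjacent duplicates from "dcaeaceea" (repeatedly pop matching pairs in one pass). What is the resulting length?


Input: dcaeaceea
Stack-based adjacent duplicate removal:
  Read 'd': push. Stack: d
  Read 'c': push. Stack: dc
  Read 'a': push. Stack: dca
  Read 'e': push. Stack: dcae
  Read 'a': push. Stack: dcaea
  Read 'c': push. Stack: dcaeac
  Read 'e': push. Stack: dcaeace
  Read 'e': matches stack top 'e' => pop. Stack: dcaeac
  Read 'a': push. Stack: dcaeaca
Final stack: "dcaeaca" (length 7)

7


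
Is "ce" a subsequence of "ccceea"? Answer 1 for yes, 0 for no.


Check if "ce" is a subsequence of "ccceea"
Greedy scan:
  Position 0 ('c'): matches sub[0] = 'c'
  Position 1 ('c'): no match needed
  Position 2 ('c'): no match needed
  Position 3 ('e'): matches sub[1] = 'e'
  Position 4 ('e'): no match needed
  Position 5 ('a'): no match needed
All 2 characters matched => is a subsequence

1


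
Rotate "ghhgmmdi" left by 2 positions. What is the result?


Input: "ghhgmmdi", rotate left by 2
First 2 characters: "gh"
Remaining characters: "hgmmdi"
Concatenate remaining + first: "hgmmdi" + "gh" = "hgmmdigh"

hgmmdigh


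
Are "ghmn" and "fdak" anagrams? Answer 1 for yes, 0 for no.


Strings: "ghmn", "fdak"
Sorted first:  ghmn
Sorted second: adfk
Differ at position 0: 'g' vs 'a' => not anagrams

0


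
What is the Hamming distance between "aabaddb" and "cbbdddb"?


Comparing "aabaddb" and "cbbdddb" position by position:
  Position 0: 'a' vs 'c' => differ
  Position 1: 'a' vs 'b' => differ
  Position 2: 'b' vs 'b' => same
  Position 3: 'a' vs 'd' => differ
  Position 4: 'd' vs 'd' => same
  Position 5: 'd' vs 'd' => same
  Position 6: 'b' vs 'b' => same
Total differences (Hamming distance): 3

3


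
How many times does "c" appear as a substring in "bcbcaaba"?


Searching for "c" in "bcbcaaba"
Scanning each position:
  Position 0: "b" => no
  Position 1: "c" => MATCH
  Position 2: "b" => no
  Position 3: "c" => MATCH
  Position 4: "a" => no
  Position 5: "a" => no
  Position 6: "b" => no
  Position 7: "a" => no
Total occurrences: 2

2


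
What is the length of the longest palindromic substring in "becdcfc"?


Input: "becdcfc"
Checking substrings for palindromes:
  [2:5] "cdc" (len 3) => palindrome
  [4:7] "cfc" (len 3) => palindrome
Longest palindromic substring: "cdc" with length 3

3


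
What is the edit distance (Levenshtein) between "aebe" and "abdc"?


Computing edit distance: "aebe" -> "abdc"
DP table:
           a    b    d    c
      0    1    2    3    4
  a   1    0    1    2    3
  e   2    1    1    2    3
  b   3    2    1    2    3
  e   4    3    2    2    3
Edit distance = dp[4][4] = 3

3


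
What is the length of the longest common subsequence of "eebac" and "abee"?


LCS of "eebac" and "abee"
DP table:
           a    b    e    e
      0    0    0    0    0
  e   0    0    0    1    1
  e   0    0    0    1    2
  b   0    0    1    1    2
  a   0    1    1    1    2
  c   0    1    1    1    2
LCS length = dp[5][4] = 2

2


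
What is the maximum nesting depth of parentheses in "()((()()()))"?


Input: "()((()()()))"
Tracking depth:
  Position 0 '(': depth becomes 1
  Position 1 ')': depth becomes 0
  Position 2 '(': depth becomes 1
  Position 3 '(': depth becomes 2
  Position 4 '(': depth becomes 3
  Position 5 ')': depth becomes 2
  Position 6 '(': depth becomes 3
  Position 7 ')': depth becomes 2
  Position 8 '(': depth becomes 3
  Position 9 ')': depth becomes 2
  Position 10 ')': depth becomes 1
  Position 11 ')': depth becomes 0
Maximum depth reached: 3

3


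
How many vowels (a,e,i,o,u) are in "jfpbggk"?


Input: jfpbggk
Checking each character:
  'j' at position 0: consonant
  'f' at position 1: consonant
  'p' at position 2: consonant
  'b' at position 3: consonant
  'g' at position 4: consonant
  'g' at position 5: consonant
  'k' at position 6: consonant
Total vowels: 0

0


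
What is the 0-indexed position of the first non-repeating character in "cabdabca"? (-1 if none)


Input: cabdabca
Character frequencies:
  'a': 3
  'b': 2
  'c': 2
  'd': 1
Scanning left to right for freq == 1:
  Position 0 ('c'): freq=2, skip
  Position 1 ('a'): freq=3, skip
  Position 2 ('b'): freq=2, skip
  Position 3 ('d'): unique! => answer = 3

3


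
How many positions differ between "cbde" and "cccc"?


Comparing "cbde" and "cccc" position by position:
  Position 0: 'c' vs 'c' => same
  Position 1: 'b' vs 'c' => DIFFER
  Position 2: 'd' vs 'c' => DIFFER
  Position 3: 'e' vs 'c' => DIFFER
Positions that differ: 3

3


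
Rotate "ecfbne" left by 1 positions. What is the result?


Input: "ecfbne", rotate left by 1
First 1 characters: "e"
Remaining characters: "cfbne"
Concatenate remaining + first: "cfbne" + "e" = "cfbnee"

cfbnee
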